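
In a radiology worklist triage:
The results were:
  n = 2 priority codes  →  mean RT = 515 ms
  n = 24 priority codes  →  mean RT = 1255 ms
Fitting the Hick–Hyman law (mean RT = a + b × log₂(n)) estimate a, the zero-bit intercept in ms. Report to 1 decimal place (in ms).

308.6 ms

Slope: b = (1255 − 515) / (log₂ 24 − log₂ 2) = 740/3.5850 = 206.418 ms/bit.
a = RT₁ − b·log₂ n₁ = 515 − 206.418 × 1 = 308.582 ms.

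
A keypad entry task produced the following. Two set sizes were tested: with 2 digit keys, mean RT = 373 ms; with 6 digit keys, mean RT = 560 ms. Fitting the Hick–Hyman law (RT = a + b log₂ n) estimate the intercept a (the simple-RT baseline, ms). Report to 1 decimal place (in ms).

Slope: b = (560 − 373) / (log₂ 6 − log₂ 2) = 187/1.5850 = 117.984 ms/bit.
a = RT₁ − b·log₂ n₁ = 373 − 117.984 × 1 = 255.016 ms.

255.0 ms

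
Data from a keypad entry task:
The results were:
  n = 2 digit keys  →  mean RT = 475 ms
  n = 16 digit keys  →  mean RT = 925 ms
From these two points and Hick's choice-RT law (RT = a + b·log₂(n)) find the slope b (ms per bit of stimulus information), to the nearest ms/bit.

150 ms/bit

b = (RT₂ − RT₁)/(log₂ n₂ − log₂ n₁) = (925 − 475)/(4 − 1) = 150 ms/bit.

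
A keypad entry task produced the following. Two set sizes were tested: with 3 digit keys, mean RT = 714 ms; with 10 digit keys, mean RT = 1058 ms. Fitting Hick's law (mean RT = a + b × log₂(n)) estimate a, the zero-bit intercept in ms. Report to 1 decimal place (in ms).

b = (RT₂ − RT₁)/(log₂ n₂ − log₂ n₁) = (1058 − 714)/(3.3219 − 1.5850) = 198.047 ms/bit.
Intercept: a = 714 − 198.047·log₂(3) = 400.104 ms.

400.1 ms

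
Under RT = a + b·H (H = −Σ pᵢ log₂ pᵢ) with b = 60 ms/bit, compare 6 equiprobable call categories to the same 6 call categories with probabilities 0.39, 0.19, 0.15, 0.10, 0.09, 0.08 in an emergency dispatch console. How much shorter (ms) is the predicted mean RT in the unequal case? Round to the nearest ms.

The RT saving is b·ΔH. Equiprobable H₀ = log₂(6) = 2.5850 bits; with the given probabilities H = 2.3319 bits.
b·(H₀ − H) = 60 × (2.5850 − 2.3319) = 15.18 ms.

15 ms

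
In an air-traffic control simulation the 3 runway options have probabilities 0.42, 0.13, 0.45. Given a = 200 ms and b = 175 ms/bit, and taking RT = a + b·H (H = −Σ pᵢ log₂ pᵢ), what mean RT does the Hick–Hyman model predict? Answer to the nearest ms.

450 ms

Entropy contributions −pᵢ log₂ pᵢ: 0.5256, 0.3826, 0.5184; sum H = 1.4267 bits.
RT = a + bH = 200 + 175·1.4267 = 449.67 ms.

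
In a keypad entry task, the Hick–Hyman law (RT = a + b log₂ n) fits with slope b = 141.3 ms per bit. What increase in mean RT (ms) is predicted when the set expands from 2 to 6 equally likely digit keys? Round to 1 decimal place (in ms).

224.0 ms

Only the slope matters, since a is common to both: ΔRT = b·log₂(n₂/n₁).
log₂(6) − log₂(2) = 2.5850 − 1 = 1.5850.
ΔRT = 141.3 × 1.5850 = 223.955 ms.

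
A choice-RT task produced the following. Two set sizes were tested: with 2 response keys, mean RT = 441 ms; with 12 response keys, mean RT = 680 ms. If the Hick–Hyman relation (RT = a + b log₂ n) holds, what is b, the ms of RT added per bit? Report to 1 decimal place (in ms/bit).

b = (RT₂ − RT₁)/(log₂ n₂ − log₂ n₁) = (680 − 441)/(3.5850 − 1) = 92.458 ms/bit.

92.5 ms/bit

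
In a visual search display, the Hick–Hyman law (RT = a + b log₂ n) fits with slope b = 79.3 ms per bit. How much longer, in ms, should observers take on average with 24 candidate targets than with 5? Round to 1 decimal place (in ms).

ΔRT = (a + b log₂ n₂) − (a + b log₂ n₁) = b·(log₂ n₂ − log₂ n₁).
log₂(24) − log₂(5) = 4.5850 − 2.3219 = 2.2630.
ΔRT = 79.3 × 2.2630 = 179.459 ms.

179.5 ms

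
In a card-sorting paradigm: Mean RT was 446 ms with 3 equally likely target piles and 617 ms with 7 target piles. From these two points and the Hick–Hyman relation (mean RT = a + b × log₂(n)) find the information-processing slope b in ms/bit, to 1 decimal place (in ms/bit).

139.9 ms/bit

The slope on a log₂ axis is (617 − 446) / (2.8074 − 1.5850) = 139.890 ms/bit.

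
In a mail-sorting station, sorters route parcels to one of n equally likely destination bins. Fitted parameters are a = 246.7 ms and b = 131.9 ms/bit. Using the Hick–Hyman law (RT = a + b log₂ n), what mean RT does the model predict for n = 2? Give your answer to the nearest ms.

379 ms

log₂(2) = 1 bits, so RT = 246.7 + 131.9 × 1 ≈ 378.600 ms.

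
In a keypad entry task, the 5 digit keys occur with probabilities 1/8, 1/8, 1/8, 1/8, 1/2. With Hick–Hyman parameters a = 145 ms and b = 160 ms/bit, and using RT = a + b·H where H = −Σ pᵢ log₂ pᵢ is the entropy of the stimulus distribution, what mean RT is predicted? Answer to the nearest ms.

465 ms

H = −Σ pᵢ log₂ pᵢ = 0.125·3 + 0.125·3 + 0.125·3 + 0.125·3 + 0.5·1 = 2.000 bits.
RT = 145 + 160 × 2.000 = 465.00 ms.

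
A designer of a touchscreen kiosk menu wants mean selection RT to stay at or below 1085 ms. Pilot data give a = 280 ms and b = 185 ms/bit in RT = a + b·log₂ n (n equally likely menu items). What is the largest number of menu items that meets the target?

20

Set 280 + 185·log₂ n ≤ 1085 → log₂ n ≤ (1085 − 280)/185 = 4.3514.
So n ≤ 2^4.3514 = 20.412; the largest integer n is 20.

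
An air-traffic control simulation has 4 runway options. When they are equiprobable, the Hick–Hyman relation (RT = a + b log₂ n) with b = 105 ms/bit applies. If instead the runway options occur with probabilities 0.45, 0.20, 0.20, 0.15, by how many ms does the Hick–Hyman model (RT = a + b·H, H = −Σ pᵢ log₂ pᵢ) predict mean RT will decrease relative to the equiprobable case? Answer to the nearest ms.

Equiprobable entropy H₀ = log₂ 4 = 2.0000 bits.
Skewed entropy H = −Σ pᵢ log₂ pᵢ = 1.8577 bits.
ΔRT = b·(H₀ − H) = 105 × 0.1423 = 14.94 ms.

15 ms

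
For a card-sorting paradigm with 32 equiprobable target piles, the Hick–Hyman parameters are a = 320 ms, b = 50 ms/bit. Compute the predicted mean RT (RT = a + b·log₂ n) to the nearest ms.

log₂(32) = 5 bits, so RT = 320 + 50 × 5 ≈ 570.000 ms.

570 ms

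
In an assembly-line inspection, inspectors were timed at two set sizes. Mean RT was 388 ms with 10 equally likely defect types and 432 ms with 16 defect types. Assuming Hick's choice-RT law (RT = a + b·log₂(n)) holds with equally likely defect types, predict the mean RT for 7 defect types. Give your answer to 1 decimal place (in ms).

Solve the two-equation system in a and b:
  b = (432 − 388) / (log₂ 16 − log₂ 10) = 44 / (4 − 3.3219) = 64.890 ms/bit
  a = 388 − 64.890 × 3.3219 = 172.441 ms
Then RT(7) = 172.441 + 64.890 × log₂ 7 = 172.441 + 64.890 × 2.8074 ≈ 354.609 ms.

354.6 ms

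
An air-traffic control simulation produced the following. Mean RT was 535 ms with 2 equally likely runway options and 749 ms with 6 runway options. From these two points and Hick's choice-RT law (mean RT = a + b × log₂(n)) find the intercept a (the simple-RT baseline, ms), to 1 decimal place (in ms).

400.0 ms

The slope on a log₂ axis is (749 − 535) / (2.5850 − 1) = 135.019 ms/bit.
a = RT₁ − b·log₂ n₁ = 535 − 135.019 × 1 = 399.981 ms.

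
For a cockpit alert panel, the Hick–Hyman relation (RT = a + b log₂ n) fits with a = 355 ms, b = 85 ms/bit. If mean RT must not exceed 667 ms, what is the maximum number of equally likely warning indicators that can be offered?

Information budget: (667 − 355)/85 = 3.6706 bits, so n ≤ 2^3.6706 = 12.734 → at most 12.

12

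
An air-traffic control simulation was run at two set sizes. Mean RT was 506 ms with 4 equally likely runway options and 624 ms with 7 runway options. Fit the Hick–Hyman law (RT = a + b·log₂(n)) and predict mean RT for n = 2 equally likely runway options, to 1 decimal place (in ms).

With log₂ n on the abscissa the relation is linear; from the two conditions:
  b = (624 − 506) / (log₂ 7 − log₂ 4) = 118 / (2.8074 − 2) = 146.156 ms/bit
  a = 506 − 146.156 × 2 = 213.687 ms
Then RT(2) = 213.687 + 146.156 × log₂ 2 = 213.687 + 146.156 × 1 ≈ 359.844 ms.

359.8 ms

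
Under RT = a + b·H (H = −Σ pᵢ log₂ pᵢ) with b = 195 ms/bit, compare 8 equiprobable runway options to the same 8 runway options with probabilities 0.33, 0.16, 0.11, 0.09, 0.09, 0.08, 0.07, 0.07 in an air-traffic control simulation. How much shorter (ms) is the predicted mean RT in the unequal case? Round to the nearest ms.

48 ms

The RT saving is b·ΔH. Equiprobable H₀ = log₂(8) = 3.0000 bits; with the given probabilities H = 2.7551 bits.
b·(H₀ − H) = 195 × (3.0000 − 2.7551) = 47.76 ms.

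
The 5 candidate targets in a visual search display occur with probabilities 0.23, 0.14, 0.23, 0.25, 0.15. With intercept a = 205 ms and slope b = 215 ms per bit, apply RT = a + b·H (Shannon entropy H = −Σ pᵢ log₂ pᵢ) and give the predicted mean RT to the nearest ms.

696 ms

Entropy contributions −pᵢ log₂ pᵢ: 0.4877, 0.3971, 0.4877, 0.5000, 0.4105; sum H = 2.2830 bits.
RT = a + bH = 205 + 215·2.2830 = 695.84 ms.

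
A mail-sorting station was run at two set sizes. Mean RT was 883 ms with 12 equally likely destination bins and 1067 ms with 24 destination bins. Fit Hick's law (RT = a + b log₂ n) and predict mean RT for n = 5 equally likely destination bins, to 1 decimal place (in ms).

650.6 ms

Solve the two-equation system in a and b:
  b = (1067 − 883) / (log₂ 24 − log₂ 12) = 184 / (4.5850 − 3.5850) = 184.000 ms/bit
  a = 883 − 184.000 × 3.5850 = 223.367 ms
Then RT(5) = 223.367 + 184.000 × log₂ 5 = 223.367 + 184.000 × 2.3219 ≈ 650.602 ms.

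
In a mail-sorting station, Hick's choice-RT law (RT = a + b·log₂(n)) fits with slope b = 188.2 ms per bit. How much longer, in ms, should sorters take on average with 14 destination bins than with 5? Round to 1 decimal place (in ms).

279.6 ms

The intercept a cancels: ΔRT = b·(log₂ n₂ − log₂ n₁) = b·log₂(n₂/n₁).
log₂(14) − log₂(5) = 3.8074 − 2.3219 = 1.4854.
ΔRT = 188.2 × 1.4854 = 279.557 ms.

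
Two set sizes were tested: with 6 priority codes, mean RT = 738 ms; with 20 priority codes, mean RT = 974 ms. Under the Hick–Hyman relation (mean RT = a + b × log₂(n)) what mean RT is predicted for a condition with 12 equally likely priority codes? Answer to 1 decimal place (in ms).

873.9 ms

RT is linear in log₂ n, so two points fix the line:
  b = (974 − 738) / (log₂ 20 − log₂ 6) = 236 / (4.3219 − 2.5850) = 135.869 ms/bit
  a = 738 − 135.869 × 2.5850 = 386.783 ms
Then RT(12) = 386.783 + 135.869 × log₂ 12 = 386.783 + 135.869 × 3.5850 ≈ 873.869 ms.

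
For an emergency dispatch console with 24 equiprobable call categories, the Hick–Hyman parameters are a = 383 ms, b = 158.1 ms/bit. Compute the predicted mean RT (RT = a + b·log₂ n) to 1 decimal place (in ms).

log₂(24) = 4.5850 bits, so RT = 383 + 158.1 × 4.5850 ≈ 1107.883 ms.

1107.9 ms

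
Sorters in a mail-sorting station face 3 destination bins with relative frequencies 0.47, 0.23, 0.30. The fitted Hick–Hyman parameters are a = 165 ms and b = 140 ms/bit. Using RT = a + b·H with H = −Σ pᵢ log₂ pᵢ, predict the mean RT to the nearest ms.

378 ms

Entropy contributions −pᵢ log₂ pᵢ: 0.5120, 0.4877, 0.5211; sum H = 1.5207 bits.
RT = a + bH = 165 + 140·1.5207 = 377.90 ms.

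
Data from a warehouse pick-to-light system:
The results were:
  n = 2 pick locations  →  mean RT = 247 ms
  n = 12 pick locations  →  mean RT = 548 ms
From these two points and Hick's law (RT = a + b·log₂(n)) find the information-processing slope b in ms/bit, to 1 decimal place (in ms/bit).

116.4 ms/bit

b = (RT₂ − RT₁)/(log₂ n₂ − log₂ n₁) = (548 − 247)/(3.5850 − 1) = 116.443 ms/bit.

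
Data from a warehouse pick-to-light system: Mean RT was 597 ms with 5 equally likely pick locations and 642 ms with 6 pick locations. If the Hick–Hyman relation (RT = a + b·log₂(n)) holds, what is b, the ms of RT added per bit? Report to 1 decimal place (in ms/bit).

171.1 ms/bit

Slope: b = (642 − 597) / (log₂ 6 − log₂ 5) = 45/0.2630 = 171.080 ms/bit.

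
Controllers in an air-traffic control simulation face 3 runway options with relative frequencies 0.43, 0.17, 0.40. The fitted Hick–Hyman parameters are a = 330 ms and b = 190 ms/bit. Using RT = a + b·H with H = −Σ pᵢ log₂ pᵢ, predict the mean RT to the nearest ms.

H = 0.43·log₂(1/0.43) + 0.17·log₂(1/0.17) + 0.40·log₂(1/0.40) = 1.4869 bits.
RT = 330 + 190 × 1.4869 = 612.52 ms.

613 ms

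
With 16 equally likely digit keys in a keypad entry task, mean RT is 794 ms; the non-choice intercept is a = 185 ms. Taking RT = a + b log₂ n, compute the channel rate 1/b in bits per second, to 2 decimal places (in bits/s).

6.57 bits/s

b = (794 − 185)/log₂ 16 = 609/4 = 152.250 ms per bit = 0.15225 s/bit; the reciprocal is 6.568 bits/s.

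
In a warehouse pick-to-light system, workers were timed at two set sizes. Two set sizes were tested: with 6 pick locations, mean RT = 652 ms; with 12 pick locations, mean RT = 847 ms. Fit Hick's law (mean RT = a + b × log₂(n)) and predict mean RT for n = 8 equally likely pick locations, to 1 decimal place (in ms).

732.9 ms

Fit slope and intercept:
  b = (847 − 652) / (log₂ 12 − log₂ 6) = 195 / (3.5850 − 2.5850) = 195.000 ms/bit
  a = 652 − 195.000 × 2.5850 = 147.932 ms
Then RT(8) = 147.932 + 195.000 × log₂ 8 = 147.932 + 195.000 × 3 ≈ 732.932 ms.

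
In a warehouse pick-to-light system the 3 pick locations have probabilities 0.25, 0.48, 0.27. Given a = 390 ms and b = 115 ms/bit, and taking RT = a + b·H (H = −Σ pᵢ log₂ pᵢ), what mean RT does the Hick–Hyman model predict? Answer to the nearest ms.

565 ms

Entropy contributions −pᵢ log₂ pᵢ: 0.5000, 0.5083, 0.5100; sum H = 1.5183 bits.
RT = a + bH = 390 + 115·1.5183 = 564.60 ms.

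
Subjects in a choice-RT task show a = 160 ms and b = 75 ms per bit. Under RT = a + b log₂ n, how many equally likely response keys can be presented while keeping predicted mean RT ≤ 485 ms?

20

Set 160 + 75·log₂ n ≤ 485 → log₂ n ≤ (485 − 160)/75 = 4.3333.
So n ≤ 2^4.3333 = 20.159; the largest integer n is 20.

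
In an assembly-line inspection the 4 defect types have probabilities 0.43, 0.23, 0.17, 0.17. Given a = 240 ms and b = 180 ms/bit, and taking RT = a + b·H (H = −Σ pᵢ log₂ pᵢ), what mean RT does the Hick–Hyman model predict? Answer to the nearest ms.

578 ms

Entropy contributions −pᵢ log₂ pᵢ: 0.5236, 0.4877, 0.4346, 0.4346; sum H = 1.8804 bits.
RT = a + bH = 240 + 180·1.8804 = 578.47 ms.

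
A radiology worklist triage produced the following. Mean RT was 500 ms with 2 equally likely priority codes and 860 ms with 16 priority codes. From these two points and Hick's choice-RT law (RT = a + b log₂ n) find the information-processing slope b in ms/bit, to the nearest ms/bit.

120 ms/bit

Slope: b = (860 − 500) / (log₂ 16 − log₂ 2) = 360/3.0000 = 120 ms/bit.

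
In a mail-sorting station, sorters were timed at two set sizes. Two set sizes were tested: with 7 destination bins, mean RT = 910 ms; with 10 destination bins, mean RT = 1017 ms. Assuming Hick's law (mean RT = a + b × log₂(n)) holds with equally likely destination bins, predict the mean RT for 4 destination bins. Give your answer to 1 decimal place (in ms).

With log₂ n on the abscissa the relation is linear; from the two conditions:
  b = (1017 − 910) / (log₂ 10 − log₂ 7) = 107 / (3.3219 − 2.8074) = 207.939 ms/bit
  a = 910 − 207.939 × 2.8074 = 326.241 ms
Then RT(4) = 326.241 + 207.939 × log₂ 4 = 326.241 + 207.939 × 2 ≈ 742.119 ms.

742.1 ms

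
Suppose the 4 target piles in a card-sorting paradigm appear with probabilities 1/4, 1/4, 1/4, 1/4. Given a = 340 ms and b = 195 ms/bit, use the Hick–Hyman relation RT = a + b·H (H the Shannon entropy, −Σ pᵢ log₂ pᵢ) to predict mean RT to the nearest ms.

H = −Σ pᵢ log₂ pᵢ = 0.25·2 + 0.25·2 + 0.25·2 + 0.25·2 = 2.000 bits.
RT = 340 + 195 × 2.000 = 730.00 ms.

730 ms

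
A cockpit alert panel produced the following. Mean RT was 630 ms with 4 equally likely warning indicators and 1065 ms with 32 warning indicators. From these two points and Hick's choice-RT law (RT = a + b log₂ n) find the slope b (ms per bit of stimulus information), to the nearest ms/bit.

Slope: b = (1065 − 630) / (log₂ 32 − log₂ 4) = 435/3.0000 = 145 ms/bit.

145 ms/bit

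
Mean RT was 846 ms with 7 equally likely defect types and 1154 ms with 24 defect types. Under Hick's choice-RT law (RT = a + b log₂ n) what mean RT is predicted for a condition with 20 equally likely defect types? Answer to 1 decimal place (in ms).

RT is linear in log₂ n, so two points fix the line:
  b = (1154 − 846) / (log₂ 24 − log₂ 7) = 308 / (4.5850 − 2.8074) = 173.267 ms/bit
  a = 846 − 173.267 × 2.8074 = 359.579 ms
Then RT(20) = 359.579 + 173.267 × log₂ 20 = 359.579 + 173.267 × 4.3219 ≈ 1108.425 ms.

1108.4 ms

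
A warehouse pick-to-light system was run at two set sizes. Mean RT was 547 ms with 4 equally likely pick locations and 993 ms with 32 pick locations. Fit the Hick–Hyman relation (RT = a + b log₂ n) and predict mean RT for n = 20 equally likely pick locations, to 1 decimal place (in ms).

892.2 ms

RT is linear in log₂ n, so two points fix the line:
  b = (993 − 547) / (log₂ 32 − log₂ 4) = 446 / (5 − 2) = 148.667 ms/bit
  a = 547 − 148.667 × 2 = 249.667 ms
Then RT(20) = 249.667 + 148.667 × log₂ 20 = 249.667 + 148.667 × 4.3219 ≈ 892.193 ms.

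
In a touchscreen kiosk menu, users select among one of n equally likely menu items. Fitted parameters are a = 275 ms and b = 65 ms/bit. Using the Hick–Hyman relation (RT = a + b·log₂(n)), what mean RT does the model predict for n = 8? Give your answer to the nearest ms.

470 ms

log₂(8) = 3 bits, so RT = 275 + 65 × 3 ≈ 470.000 ms.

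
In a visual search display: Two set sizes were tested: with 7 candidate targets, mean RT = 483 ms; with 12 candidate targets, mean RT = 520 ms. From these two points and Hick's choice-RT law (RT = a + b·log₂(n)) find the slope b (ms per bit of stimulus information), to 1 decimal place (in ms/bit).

Slope: b = (520 − 483) / (log₂ 12 − log₂ 7) = 37/0.7776 = 47.582 ms/bit.

47.6 ms/bit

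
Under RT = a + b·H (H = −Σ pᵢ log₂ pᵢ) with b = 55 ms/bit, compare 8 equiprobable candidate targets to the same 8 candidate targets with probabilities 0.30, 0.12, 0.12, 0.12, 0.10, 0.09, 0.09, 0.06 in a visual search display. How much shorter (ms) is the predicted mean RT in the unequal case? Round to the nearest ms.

The RT saving is b·ΔH. Equiprobable H₀ = log₂(8) = 3.0000 bits; with the given probabilities H = 2.8233 bits.
b·(H₀ − H) = 55 × (3.0000 − 2.8233) = 9.72 ms.

10 ms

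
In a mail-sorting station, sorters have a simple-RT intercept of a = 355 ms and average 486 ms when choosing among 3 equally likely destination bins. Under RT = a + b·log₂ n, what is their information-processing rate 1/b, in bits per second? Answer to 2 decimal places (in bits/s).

Choice component = 486 − 355 = 131 ms over log₂(3) = 1.5850 bits.
b = 131 / 1.5850 = 82.652 ms/bit, so 1/b = 12.099 bits/s.

12.10 bits/s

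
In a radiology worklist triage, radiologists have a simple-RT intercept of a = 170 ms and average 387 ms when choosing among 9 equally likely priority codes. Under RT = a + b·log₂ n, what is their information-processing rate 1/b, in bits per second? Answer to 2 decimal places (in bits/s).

14.61 bits/s

b = (387 − 170)/log₂ 9 = 217/3.1699 = 68.456 ms per bit = 0.06846 s/bit; the reciprocal is 14.608 bits/s.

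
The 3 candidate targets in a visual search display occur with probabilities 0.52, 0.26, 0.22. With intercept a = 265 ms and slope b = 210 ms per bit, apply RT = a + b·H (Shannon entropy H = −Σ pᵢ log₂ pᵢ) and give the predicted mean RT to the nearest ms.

Entropy contributions −pᵢ log₂ pᵢ: 0.4906, 0.5053, 0.4806; sum H = 1.4764 bits.
RT = a + bH = 265 + 210·1.4764 = 575.05 ms.

575 ms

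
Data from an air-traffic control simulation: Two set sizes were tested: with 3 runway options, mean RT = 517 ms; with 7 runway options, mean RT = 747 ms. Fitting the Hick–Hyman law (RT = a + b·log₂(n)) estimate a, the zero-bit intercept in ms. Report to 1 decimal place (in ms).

218.8 ms

b = (RT₂ − RT₁)/(log₂ n₂ − log₂ n₁) = (747 − 517)/(2.8074 − 1.5850) = 188.156 ms/bit.
Intercept: a = 517 − 188.156·log₂(3) = 218.780 ms.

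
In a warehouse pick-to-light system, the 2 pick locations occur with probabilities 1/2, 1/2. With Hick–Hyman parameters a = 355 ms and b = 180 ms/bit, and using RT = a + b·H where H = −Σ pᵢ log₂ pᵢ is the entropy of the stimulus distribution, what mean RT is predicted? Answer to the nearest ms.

535 ms

Each term −pᵢ log₂ pᵢ: 0.5·1 + 0.5·1; summed, H = 1.000 bits.
Mean RT = a + bH = 355 + 180·1.000 = 535.00 ms.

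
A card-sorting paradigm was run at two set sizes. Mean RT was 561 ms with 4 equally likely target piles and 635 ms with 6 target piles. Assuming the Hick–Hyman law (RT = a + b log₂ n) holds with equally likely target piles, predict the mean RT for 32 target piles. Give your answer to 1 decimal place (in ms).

940.5 ms

RT is linear in log₂ n, so two points fix the line:
  b = (635 − 561) / (log₂ 6 − log₂ 4) = 74 / (2.5850 − 2) = 126.504 ms/bit
  a = 561 − 126.504 × 2 = 307.992 ms
Then RT(32) = 307.992 + 126.504 × log₂ 32 = 307.992 + 126.504 × 5 ≈ 940.512 ms.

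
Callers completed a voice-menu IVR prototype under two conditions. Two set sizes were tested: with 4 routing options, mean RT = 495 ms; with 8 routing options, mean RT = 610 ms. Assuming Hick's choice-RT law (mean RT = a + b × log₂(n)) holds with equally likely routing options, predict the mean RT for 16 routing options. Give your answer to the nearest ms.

725 ms

Fit slope and intercept:
  b = (610 − 495) / (log₂ 8 − log₂ 4) = 115 / (3 − 2) = 115 ms/bit
  a = 495 − 115 × 2 = 265 ms
Then RT(16) = 265 + 115 × log₂ 16 = 265 + 115 × 4 ≈ 725.000 ms.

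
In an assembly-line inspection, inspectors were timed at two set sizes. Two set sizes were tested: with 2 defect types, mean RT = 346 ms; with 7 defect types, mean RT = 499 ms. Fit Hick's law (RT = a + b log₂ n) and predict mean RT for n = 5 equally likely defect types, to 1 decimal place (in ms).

457.9 ms

Solve the two-equation system in a and b:
  b = (499 − 346) / (log₂ 7 − log₂ 2) = 153 / (2.8074 − 1) = 84.654 ms/bit
  a = 346 − 84.654 × 1 = 261.346 ms
Then RT(5) = 261.346 + 84.654 × log₂ 5 = 261.346 + 84.654 × 2.3219 ≈ 457.907 ms.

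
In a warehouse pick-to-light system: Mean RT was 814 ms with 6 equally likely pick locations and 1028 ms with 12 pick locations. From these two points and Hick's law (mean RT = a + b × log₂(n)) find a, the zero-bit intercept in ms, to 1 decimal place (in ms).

The slope on a log₂ axis is (1028 − 814) / (3.5850 − 2.5850) = 214.000 ms/bit.
Intercept: a = 814 − 214.000·log₂(6) = 260.818 ms.

260.8 ms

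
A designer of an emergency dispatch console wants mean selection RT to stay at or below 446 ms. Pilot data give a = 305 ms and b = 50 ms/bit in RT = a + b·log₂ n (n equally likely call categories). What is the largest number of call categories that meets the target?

7

50·log₂ n ≤ 446 − 305 = 141, giving log₂ n ≤ 2.8200 and n ≤ 7.062. The largest whole number is 7.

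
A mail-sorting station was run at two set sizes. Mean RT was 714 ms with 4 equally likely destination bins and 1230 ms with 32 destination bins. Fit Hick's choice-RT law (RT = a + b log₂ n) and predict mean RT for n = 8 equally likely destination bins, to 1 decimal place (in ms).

886.0 ms

Fit slope and intercept:
  b = (1230 − 714) / (log₂ 32 − log₂ 4) = 516 / (5 − 2) = 172.000 ms/bit
  a = 714 − 172.000 × 2 = 370.000 ms
Then RT(8) = 370.000 + 172.000 × log₂ 8 = 370.000 + 172.000 × 3 ≈ 886.000 ms.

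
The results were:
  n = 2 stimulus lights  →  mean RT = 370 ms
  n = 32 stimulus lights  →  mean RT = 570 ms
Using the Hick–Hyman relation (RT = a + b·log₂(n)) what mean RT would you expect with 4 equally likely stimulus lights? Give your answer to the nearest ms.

Solve the two-equation system in a and b:
  b = (570 − 370) / (log₂ 32 − log₂ 2) = 200 / (5 − 1) = 50 ms/bit
  a = 370 − 50 × 1 = 320 ms
Then RT(4) = 320 + 50 × log₂ 4 = 320 + 50 × 2 ≈ 420.000 ms.

420 ms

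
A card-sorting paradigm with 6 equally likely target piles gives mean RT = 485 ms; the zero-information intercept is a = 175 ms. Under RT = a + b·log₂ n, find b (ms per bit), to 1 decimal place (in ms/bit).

119.9 ms/bit

log₂(6) = 2.5850 bits.
b = (RT − a)/log₂ n = (485 − 175) / 2.5850 = 119.924 ms/bit.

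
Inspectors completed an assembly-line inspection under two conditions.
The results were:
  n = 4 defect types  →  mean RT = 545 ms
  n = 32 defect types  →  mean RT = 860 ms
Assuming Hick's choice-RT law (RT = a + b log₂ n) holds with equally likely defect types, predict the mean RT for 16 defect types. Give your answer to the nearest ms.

RT is linear in log₂ n, so two points fix the line:
  b = (860 − 545) / (log₂ 32 − log₂ 4) = 315 / (5 − 2) = 105 ms/bit
  a = 545 − 105 × 2 = 335 ms
Then RT(16) = 335 + 105 × log₂ 16 = 335 + 105 × 4 ≈ 755.000 ms.

755 ms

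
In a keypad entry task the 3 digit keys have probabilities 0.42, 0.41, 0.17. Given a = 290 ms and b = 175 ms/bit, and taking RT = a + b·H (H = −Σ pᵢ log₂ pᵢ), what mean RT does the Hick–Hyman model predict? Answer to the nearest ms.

H = 0.42·log₂(1/0.42) + 0.41·log₂(1/0.41) + 0.17·log₂(1/0.17) = 1.4876 bits.
RT = 290 + 175 × 1.4876 = 550.33 ms.

550 ms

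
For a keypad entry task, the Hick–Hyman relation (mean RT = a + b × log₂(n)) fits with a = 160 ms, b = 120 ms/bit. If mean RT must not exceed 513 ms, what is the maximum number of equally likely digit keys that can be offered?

7

Set 160 + 120·log₂ n ≤ 513 → log₂ n ≤ (513 − 160)/120 = 2.9417.
So n ≤ 2^2.9417 = 7.683; the largest integer n is 7.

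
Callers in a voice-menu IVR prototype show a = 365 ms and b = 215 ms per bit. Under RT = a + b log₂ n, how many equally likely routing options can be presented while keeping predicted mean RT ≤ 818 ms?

4

Information budget: (818 − 365)/215 = 2.1070 bits, so n ≤ 2^2.1070 = 4.308 → at most 4.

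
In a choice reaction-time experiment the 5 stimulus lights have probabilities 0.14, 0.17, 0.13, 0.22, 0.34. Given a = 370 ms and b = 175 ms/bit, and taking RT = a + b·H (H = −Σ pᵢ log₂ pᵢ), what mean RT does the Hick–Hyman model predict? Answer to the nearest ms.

Entropy contributions −pᵢ log₂ pᵢ: 0.3971, 0.4346, 0.3826, 0.4806, 0.5292; sum H = 2.2241 bits.
RT = a + bH = 370 + 175·2.2241 = 759.22 ms.

759 ms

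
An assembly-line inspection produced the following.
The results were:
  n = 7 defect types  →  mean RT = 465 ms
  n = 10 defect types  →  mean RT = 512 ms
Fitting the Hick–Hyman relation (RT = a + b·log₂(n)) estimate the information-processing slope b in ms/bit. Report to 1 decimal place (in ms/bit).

Slope: b = (512 − 465) / (log₂ 10 − log₂ 7) = 47/0.5146 = 91.338 ms/bit.

91.3 ms/bit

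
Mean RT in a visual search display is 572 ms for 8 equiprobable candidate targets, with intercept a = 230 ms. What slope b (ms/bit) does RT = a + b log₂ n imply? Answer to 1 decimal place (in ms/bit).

114.0 ms/bit

b = (572 − 230) / log₂(8) = 342 / 3 = 114.000 ms/bit.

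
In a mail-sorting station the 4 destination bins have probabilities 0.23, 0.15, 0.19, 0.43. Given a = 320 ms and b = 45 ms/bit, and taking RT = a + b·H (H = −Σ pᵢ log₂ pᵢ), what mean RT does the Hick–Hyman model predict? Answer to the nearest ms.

Entropy contributions −pᵢ log₂ pᵢ: 0.4877, 0.4105, 0.4552, 0.5236; sum H = 1.8770 bits.
RT = a + bH = 320 + 45·1.8770 = 404.47 ms.

404 ms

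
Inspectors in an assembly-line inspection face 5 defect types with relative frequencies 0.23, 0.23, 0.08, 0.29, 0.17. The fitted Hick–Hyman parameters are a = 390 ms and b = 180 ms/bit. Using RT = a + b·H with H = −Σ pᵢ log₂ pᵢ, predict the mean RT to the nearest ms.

Entropy contributions −pᵢ log₂ pᵢ: 0.4877, 0.4877, 0.2915, 0.5179, 0.4346; sum H = 2.2193 bits.
RT = a + bH = 390 + 180·2.2193 = 789.48 ms.

789 ms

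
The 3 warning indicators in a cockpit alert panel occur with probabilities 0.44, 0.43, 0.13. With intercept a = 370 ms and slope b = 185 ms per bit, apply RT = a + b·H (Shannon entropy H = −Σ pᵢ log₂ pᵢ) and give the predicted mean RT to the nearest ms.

Entropy contributions −pᵢ log₂ pᵢ: 0.5211, 0.5236, 0.3826; sum H = 1.4274 bits.
RT = a + bH = 370 + 185·1.4274 = 634.06 ms.

634 ms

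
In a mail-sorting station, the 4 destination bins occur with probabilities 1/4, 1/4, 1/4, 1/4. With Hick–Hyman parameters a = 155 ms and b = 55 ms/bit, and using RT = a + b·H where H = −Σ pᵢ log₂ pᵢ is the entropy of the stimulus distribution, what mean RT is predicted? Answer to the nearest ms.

265 ms

Each term −pᵢ log₂ pᵢ: 0.25·2 + 0.25·2 + 0.25·2 + 0.25·2; summed, H = 2.000 bits.
Mean RT = a + bH = 155 + 55·2.000 = 265.00 ms.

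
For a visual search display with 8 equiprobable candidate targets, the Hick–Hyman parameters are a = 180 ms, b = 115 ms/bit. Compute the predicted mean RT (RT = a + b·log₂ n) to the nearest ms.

525 ms

log₂(8) = 3 bits, so RT = 180 + 115 × 3 ≈ 525.000 ms.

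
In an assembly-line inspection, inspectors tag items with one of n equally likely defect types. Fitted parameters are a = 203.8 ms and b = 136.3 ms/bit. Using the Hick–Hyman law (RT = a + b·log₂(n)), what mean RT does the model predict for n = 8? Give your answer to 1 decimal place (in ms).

log₂(8) = 3 bits, so RT = 203.8 + 136.3 × 3 ≈ 612.700 ms.

612.7 ms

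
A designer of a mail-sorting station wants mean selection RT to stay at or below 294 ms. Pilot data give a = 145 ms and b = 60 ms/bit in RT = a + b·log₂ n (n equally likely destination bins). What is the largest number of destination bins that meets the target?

5

Set 145 + 60·log₂ n ≤ 294 → log₂ n ≤ (294 − 145)/60 = 2.4833.
So n ≤ 2^2.4833 = 5.592; the largest integer n is 5.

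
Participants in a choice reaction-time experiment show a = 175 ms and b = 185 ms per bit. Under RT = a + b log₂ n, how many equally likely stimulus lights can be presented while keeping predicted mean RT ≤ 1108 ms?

Information budget: (1108 − 175)/185 = 5.0432 bits, so n ≤ 2^5.0432 = 32.974 → at most 32.

32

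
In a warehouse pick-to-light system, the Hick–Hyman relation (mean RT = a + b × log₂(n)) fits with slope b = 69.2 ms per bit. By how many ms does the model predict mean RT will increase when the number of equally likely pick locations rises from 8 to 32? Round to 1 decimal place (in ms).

138.4 ms

Only the slope matters, since a is common to both: ΔRT = b·log₂(n₂/n₁).
log₂(32) − log₂(8) = log₂(32/8) = log₂(4) = 2.
ΔRT = 69.2 × 2.0000 = 138.400 ms.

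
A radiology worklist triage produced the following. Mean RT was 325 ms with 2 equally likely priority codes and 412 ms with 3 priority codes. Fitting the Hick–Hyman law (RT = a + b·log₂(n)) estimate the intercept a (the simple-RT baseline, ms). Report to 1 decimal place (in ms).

The slope on a log₂ axis is (412 − 325) / (1.5850 − 1) = 148.727 ms/bit.
Intercept: a = 325 − 148.727·log₂(2) = 176.273 ms.

176.3 ms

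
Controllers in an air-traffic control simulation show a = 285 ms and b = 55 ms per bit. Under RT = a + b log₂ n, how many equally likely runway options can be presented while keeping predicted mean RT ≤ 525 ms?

20

55·log₂ n ≤ 525 − 285 = 240, giving log₂ n ≤ 4.3636 and n ≤ 20.587. The largest whole number is 20.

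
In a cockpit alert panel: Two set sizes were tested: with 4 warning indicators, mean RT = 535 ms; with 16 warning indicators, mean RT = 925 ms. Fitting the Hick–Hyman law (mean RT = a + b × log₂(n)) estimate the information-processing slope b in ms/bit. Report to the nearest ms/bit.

The slope on a log₂ axis is (925 − 535) / (4 − 2) = 195 ms/bit.

195 ms/bit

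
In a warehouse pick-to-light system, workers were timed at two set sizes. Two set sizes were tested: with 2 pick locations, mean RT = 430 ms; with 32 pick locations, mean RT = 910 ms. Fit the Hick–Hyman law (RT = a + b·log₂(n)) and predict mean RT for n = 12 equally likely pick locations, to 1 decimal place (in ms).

740.2 ms

RT is linear in log₂ n, so two points fix the line:
  b = (910 − 430) / (log₂ 32 − log₂ 2) = 480 / (5 − 1) = 120.000 ms/bit
  a = 430 − 120.000 × 1 = 310.000 ms
Then RT(12) = 310.000 + 120.000 × log₂ 12 = 310.000 + 120.000 × 3.5850 ≈ 740.196 ms.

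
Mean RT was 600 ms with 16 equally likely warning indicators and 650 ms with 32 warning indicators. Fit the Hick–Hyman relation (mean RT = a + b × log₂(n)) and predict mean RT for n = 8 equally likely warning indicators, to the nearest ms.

With log₂ n on the abscissa the relation is linear; from the two conditions:
  b = (650 − 600) / (log₂ 32 − log₂ 16) = 50 / (5 − 4) = 50 ms/bit
  a = 600 − 50 × 4 = 400 ms
Then RT(8) = 400 + 50 × log₂ 8 = 400 + 50 × 3 ≈ 550.000 ms.

550 ms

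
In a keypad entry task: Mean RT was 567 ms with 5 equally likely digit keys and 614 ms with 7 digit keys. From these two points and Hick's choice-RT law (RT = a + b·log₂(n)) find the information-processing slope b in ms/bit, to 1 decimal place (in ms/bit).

b = (RT₂ − RT₁)/(log₂ n₂ − log₂ n₁) = (614 − 567)/(2.8074 − 2.3219) = 96.822 ms/bit.

96.8 ms/bit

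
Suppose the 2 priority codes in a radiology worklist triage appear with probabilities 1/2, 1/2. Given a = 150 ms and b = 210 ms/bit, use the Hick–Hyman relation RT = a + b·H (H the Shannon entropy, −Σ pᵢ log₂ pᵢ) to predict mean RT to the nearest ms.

Each term −pᵢ log₂ pᵢ: 0.5·1 + 0.5·1; summed, H = 1.000 bits.
Mean RT = a + bH = 150 + 210·1.000 = 360.00 ms.

360 ms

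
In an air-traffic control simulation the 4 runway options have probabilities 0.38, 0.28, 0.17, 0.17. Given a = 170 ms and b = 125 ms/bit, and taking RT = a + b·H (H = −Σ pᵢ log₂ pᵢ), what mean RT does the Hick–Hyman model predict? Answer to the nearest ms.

Entropy contributions −pᵢ log₂ pᵢ: 0.5305, 0.5142, 0.4346, 0.4346; sum H = 1.9138 bits.
RT = a + bH = 170 + 125·1.9138 = 409.23 ms.

409 ms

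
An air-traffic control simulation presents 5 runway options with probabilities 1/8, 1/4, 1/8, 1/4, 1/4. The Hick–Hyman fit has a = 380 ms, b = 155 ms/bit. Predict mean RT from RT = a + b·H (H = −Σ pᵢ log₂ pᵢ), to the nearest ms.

H = −Σ pᵢ log₂ pᵢ = 0.125·3 + 0.25·2 + 0.125·3 + 0.25·2 + 0.25·2 = 2.250 bits.
RT = 380 + 155 × 2.250 = 728.75 ms.

729 ms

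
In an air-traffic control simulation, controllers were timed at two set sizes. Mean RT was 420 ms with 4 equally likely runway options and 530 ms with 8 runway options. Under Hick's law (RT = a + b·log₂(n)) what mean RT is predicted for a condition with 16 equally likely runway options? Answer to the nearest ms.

640 ms

Solve the two-equation system in a and b:
  b = (530 − 420) / (log₂ 8 − log₂ 4) = 110 / (3 − 2) = 110 ms/bit
  a = 420 − 110 × 2 = 200 ms
Then RT(16) = 200 + 110 × log₂ 16 = 200 + 110 × 4 ≈ 640.000 ms.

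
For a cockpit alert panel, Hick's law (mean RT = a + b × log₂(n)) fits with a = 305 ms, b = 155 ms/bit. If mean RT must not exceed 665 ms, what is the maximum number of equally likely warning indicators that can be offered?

5

155·log₂ n ≤ 665 − 305 = 360, giving log₂ n ≤ 2.3226 and n ≤ 5.002. The largest whole number is 5.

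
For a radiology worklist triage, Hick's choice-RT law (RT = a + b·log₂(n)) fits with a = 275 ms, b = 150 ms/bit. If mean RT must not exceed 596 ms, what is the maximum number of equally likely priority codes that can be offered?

Set 275 + 150·log₂ n ≤ 596 → log₂ n ≤ (596 − 275)/150 = 2.1400.
So n ≤ 2^2.1400 = 4.408; the largest integer n is 4.

4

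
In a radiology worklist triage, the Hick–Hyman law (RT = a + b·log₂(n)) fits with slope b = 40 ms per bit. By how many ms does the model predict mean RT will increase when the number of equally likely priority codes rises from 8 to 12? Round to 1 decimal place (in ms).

23.4 ms

Only the slope matters, since a is common to both: ΔRT = b·log₂(n₂/n₁).
log₂(12) − log₂(8) = 3.5850 − 3 = 0.5850.
ΔRT = 40 × 0.5850 = 23.399 ms.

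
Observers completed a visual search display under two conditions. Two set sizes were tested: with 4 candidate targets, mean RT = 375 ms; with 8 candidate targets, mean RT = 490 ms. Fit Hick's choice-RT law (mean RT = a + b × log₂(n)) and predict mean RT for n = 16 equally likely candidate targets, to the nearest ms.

605 ms

With log₂ n on the abscissa the relation is linear; from the two conditions:
  b = (490 − 375) / (log₂ 8 − log₂ 4) = 115 / (3 − 2) = 115 ms/bit
  a = 375 − 115 × 2 = 145 ms
Then RT(16) = 145 + 115 × log₂ 16 = 145 + 115 × 4 ≈ 605.000 ms.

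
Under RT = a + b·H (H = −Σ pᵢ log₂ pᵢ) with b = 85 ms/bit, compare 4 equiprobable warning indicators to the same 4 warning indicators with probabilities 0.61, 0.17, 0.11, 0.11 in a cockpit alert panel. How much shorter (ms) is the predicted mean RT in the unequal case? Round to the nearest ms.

Equiprobable entropy H₀ = log₂ 4 = 2.0000 bits.
Skewed entropy H = −Σ pᵢ log₂ pᵢ = 1.5702 bits.
ΔRT = b·(H₀ − H) = 85 × 0.4298 = 36.54 ms.

37 ms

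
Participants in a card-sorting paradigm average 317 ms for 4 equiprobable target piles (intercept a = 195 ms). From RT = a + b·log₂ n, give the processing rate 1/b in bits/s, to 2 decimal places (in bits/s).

Choice component = 317 − 195 = 122 ms over log₂(4) = 2 bits.
b = 122 / 2 = 61.000 ms/bit, so 1/b = 16.393 bits/s.

16.39 bits/s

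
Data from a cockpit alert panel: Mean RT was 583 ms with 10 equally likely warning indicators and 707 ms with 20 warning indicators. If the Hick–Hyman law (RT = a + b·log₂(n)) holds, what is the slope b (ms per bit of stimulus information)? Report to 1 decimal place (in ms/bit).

124.0 ms/bit

b = (RT₂ − RT₁)/(log₂ n₂ − log₂ n₁) = (707 − 583)/(4.3219 − 3.3219) = 124.000 ms/bit.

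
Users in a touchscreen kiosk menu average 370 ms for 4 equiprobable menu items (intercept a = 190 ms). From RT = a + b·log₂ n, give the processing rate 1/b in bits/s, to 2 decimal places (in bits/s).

11.11 bits/s

Choice component = 370 − 190 = 180 ms over log₂(4) = 2 bits.
b = 180 / 2 = 90.000 ms/bit, so 1/b = 11.111 bits/s.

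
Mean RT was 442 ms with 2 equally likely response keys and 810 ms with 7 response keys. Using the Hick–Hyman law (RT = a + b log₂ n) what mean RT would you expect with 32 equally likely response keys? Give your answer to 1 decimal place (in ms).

1256.4 ms

Fit slope and intercept:
  b = (810 − 442) / (log₂ 7 − log₂ 2) = 368 / (2.8074 − 1) = 203.612 ms/bit
  a = 442 − 203.612 × 1 = 238.388 ms
Then RT(32) = 238.388 + 203.612 × log₂ 32 = 238.388 + 203.612 × 5 ≈ 1256.450 ms.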